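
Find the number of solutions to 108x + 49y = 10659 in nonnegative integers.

2

gcd(108, 49) = 1.
By Bézout, 108·(5) + 49·(-11) = 1.
One solution: (32, 147).
General: x = 32 + 49t, y = 147 - 108t.
x ≥ 0 ⇒ t ≥ 0; y ≥ 0 ⇒ t ≤ 1. So t ∈ [0, 1]: 2 solutions.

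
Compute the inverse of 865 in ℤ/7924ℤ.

gcd(7924, 865) = 1  (7924 = 9×865 + 139, 865 = 6×139 + 31, 139 = 4×31 + 15, 31 = 2×15 + 1, 15 = 15×1).
Back-substituting, 865×(513) + 7924×(-56) = 1.
So 865×513 ≡ 1 (mod 7924), and 513 mod 7924 = 513.

513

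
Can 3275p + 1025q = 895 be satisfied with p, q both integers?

no

gcd(3275, 1025) = 25  (3275 = 3·1025 + 200, 1025 = 5·200 + 25, 200 = 8·25).
25 does not divide 895 (remainder 20), so no integer solutions.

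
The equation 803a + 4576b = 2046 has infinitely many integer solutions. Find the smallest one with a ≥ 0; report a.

gcd(4576, 803) = 11.
11 divides 2046, so solutions exist.
By Bézout, 803×(57) + 4576×(-10) = 11.
Scale by 2046/11 = 186: (a₀, b₀) = (10602, -1860).
General solution: a = 10602 + 416t, b = -1860 - 73t for integer t.
a ≥ 0: smallest is 10602 mod 416 = 202 (at t = -25), with b = -35.

202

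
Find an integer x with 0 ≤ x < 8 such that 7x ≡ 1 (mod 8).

7

gcd(8, 7):
  8 = 1·7 + 1
  7 = 7·1
so gcd(8, 7) = 1.
Back-substitute for Bézout coefficients:
  1 = 8 - 1·7
  ... = 7·(-1) + 8·(1)
So 7·-1 ≡ 1 (mod 8), and -1 mod 8 = 7.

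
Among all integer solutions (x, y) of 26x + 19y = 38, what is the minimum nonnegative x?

gcd(26, 19) = 1.
1 divides 38, so solutions exist.
By Bézout, 26·(-8) + 19·(11) = 1.
Scale by 38/1 = 38: (x₀, y₀) = (-304, 418).
General solution: x = -304 + 19t, y = 418 - 26t for integer t.
x ≥ 0: smallest is -304 mod 19 = 0 (at t = 16), with y = 2.

0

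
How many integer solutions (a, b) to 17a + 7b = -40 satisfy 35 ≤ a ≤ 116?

gcd(17, 7) = 1  (17 = 2*7 + 3, 7 = 2*3 + 1, 3 = 3*1).
Back-substituting, 17*(-2) + 7*(5) = 1.
Scale by -40: particular solution (80, -200); reduce a mod 7: (3, -13).
General solution: a = 3 + 7t, b = -13 - 17t for integer t.
35 ≤ 3 + 7t ≤ 116 gives t ∈ [5, 16], which is 12 values.

12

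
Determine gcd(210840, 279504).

24

gcd(279504, 210840):
  279504 = 1×210840 + 68664
  210840 = 3×68664 + 4848
  68664 = 14×4848 + 792
  4848 = 6×792 + 96
  792 = 8×96 + 24
  96 = 4×24
so gcd(279504, 210840) = 24.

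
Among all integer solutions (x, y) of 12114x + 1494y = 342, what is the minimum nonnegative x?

gcd(12114, 1494):
  12114 = 8×1494 + 162
  1494 = 9×162 + 36
  162 = 4×36 + 18
  36 = 2×18
so gcd(12114, 1494) = 18.
18 divides 342, so solutions exist.
Back-substitute for Bézout coefficients:
  18 = 162 - 4×36
  ... = 12114×(37) + 1494×(-300)
Scale by 342/18 = 19: (x₀, y₀) = (703, -5700).
General solution: x = 703 + 83t, y = -5700 - 673t for integer t.
x ≥ 0: smallest is 703 mod 83 = 39 (at t = -8), with y = -316.

39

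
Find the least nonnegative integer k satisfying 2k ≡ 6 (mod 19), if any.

gcd(19, 2) = 1  (19 = 9×2 + 1, 2 = 2×1).
1 divides 6, so solutions exist.
Back-substituting, 2×(-9) + 19×(1) = 1.
So 2×(-9) ≡ 1 (mod 19); multiply by 6: k ≡ -54 (mod 19).
Smallest nonnegative: k = -54 mod 19 = 3.

3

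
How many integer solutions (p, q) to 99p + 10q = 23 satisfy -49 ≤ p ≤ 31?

8

gcd(99, 10) = 1  (99 = 9·10 + 9, 10 = 1·9 + 1, 9 = 9·1).
Back-substituting, 99·(-1) + 10·(10) = 1.
Scale by 23: particular solution (-23, 230); reduce p mod 10: (7, -67).
General solution: p = 7 + 10t, q = -67 - 99t for integer t.
-49 ≤ 7 + 10t ≤ 31 gives t ∈ [-5, 2], which is 8 values.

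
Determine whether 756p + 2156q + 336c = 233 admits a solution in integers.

gcd(2156, 756) = 28  (2156 = 2×756 + 644, 756 = 1×644 + 112, 644 = 5×112 + 84, 112 = 1×84 + 28, 84 = 3×28).
gcd(28, 336) = 28.
28 does not divide 233 (remainder 9), so no integer solutions.

no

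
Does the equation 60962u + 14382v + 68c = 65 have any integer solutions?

no

gcd(60962, 14382) = 34  (60962 = 4*14382 + 3434, 14382 = 4*3434 + 646, 3434 = 5*646 + 204, 646 = 3*204 + 34, 204 = 6*34).
gcd(34, 68) = 34.
34 does not divide 65 (remainder 31), so no integer solutions.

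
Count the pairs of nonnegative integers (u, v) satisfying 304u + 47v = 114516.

gcd(304, 47):
  304 = 6·47 + 22
  47 = 2·22 + 3
  22 = 7·3 + 1
  3 = 3·1
so gcd(304, 47) = 1.
Back-substitute for Bézout coefficients:
  1 = 22 - 7·3
  ... = 304·(15) + 47·(-97)
Scale by 114516: one solution is (1717740, -11108052). Reduce u mod 47: (31, 2236).
General: u = 31 + 47t, v = 2236 - 304t.
u ≥ 0 ⇒ t ≥ 0; v ≥ 0 ⇒ t ≤ 7. So t ∈ [0, 7]: 8 solutions.

8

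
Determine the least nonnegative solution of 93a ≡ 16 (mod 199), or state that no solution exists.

120

gcd(199, 93):
  199 = 2·93 + 13
  93 = 7·13 + 2
  13 = 6·2 + 1
  2 = 2·1
so gcd(199, 93) = 1.
1 divides 16, so solutions exist.
Back-substitute for Bézout coefficients:
  1 = 13 - 6·2
  ... = 93·(-92) + 199·(43)
So 93·(-92) ≡ 1 (mod 199); multiply by 16: a ≡ -1472 (mod 199).
Smallest nonnegative: a = -1472 mod 199 = 120.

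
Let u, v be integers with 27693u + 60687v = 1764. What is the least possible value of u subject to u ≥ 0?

gcd(60687, 27693):
  60687 = 2×27693 + 5301
  27693 = 5×5301 + 1188
  5301 = 4×1188 + 549
  1188 = 2×549 + 90
  549 = 6×90 + 9
  90 = 10×9
so gcd(60687, 27693) = 9.
9 divides 1764, so solutions exist.
Back-substitute for Bézout coefficients:
  9 = 549 - 6×90
  ... = 27693×(-664) + 60687×(303)
Scale by 1764/9 = 196: (u₀, v₀) = (-130144, 59388).
General solution: u = -130144 + 6743t, v = 59388 - 3077t for integer t.
u ≥ 0: smallest is -130144 mod 6743 = 4716 (at t = 20), with v = -2152.

4716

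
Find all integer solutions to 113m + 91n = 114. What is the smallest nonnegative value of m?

gcd(113, 91):
  113 = 1×91 + 22
  91 = 4×22 + 3
  22 = 7×3 + 1
  3 = 3×1
so gcd(113, 91) = 1.
1 divides 114, so solutions exist.
Back-substitute for Bézout coefficients:
  1 = 22 - 7×3
  ... = 113×(29) + 91×(-36)
Scale by 114/1 = 114: (m₀, n₀) = (3306, -4104).
General solution: m = 3306 + 91t, n = -4104 - 113t for integer t.
m ≥ 0: smallest is 3306 mod 91 = 30 (at t = -36), with n = -36.

30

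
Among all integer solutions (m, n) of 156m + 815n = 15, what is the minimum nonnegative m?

gcd(815, 156) = 1  (815 = 5·156 + 35, 156 = 4·35 + 16, 35 = 2·16 + 3, 16 = 5·3 + 1, 3 = 3·1).
1 divides 15, so solutions exist.
Back-substituting, 156·(256) + 815·(-49) = 1.
Scale by 15/1 = 15: (m₀, n₀) = (3840, -735).
General solution: m = 3840 + 815t, n = -735 - 156t for integer t.
m ≥ 0: smallest is 3840 mod 815 = 580 (at t = -4), with n = -111.

580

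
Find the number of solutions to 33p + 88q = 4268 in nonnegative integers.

gcd(88, 33) = 11.
By Bézout, 33*(3) + 88*(-1) = 11.
One solution: (4, 47).
General: p = 4 + 8t, q = 47 - 3t.
p ≥ 0 ⇒ t ≥ 0; q ≥ 0 ⇒ t ≤ 15. So t ∈ [0, 15]: 16 solutions.

16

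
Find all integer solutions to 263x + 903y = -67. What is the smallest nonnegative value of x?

gcd(903, 263) = 1.
1 divides -67, so solutions exist.
By Bézout, 263*(-103) + 903*(30) = 1.
Scale by -67/1 = -67: (x₀, y₀) = (6901, -2010).
General solution: x = 6901 + 903t, y = -2010 - 263t for integer t.
x ≥ 0: smallest is 6901 mod 903 = 580 (at t = -7), with y = -169.

580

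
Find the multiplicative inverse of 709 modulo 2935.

919

gcd(2935, 709) = 1  (2935 = 4×709 + 99, 709 = 7×99 + 16, 99 = 6×16 + 3, 16 = 5×3 + 1, 3 = 3×1).
Back-substituting, 709×(919) + 2935×(-222) = 1.
So 709×919 ≡ 1 (mod 2935), and 919 mod 2935 = 919.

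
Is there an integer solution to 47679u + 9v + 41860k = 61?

yes

gcd(47679, 9) = 3  (47679 = 5297·9 + 6, 9 = 1·6 + 3, 6 = 2·3).
gcd(3, 41860) = 1.
1 divides 61, so integer solutions exist.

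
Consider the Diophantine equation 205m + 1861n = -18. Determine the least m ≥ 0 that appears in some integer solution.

gcd(1861, 205) = 1.
1 divides -18, so solutions exist.
By Bézout, 205·(581) + 1861·(-64) = 1.
Scale by -18/1 = -18: (m₀, n₀) = (-10458, 1152).
General solution: m = -10458 + 1861t, n = 1152 - 205t for integer t.
m ≥ 0: smallest is -10458 mod 1861 = 708 (at t = 6), with n = -78.

708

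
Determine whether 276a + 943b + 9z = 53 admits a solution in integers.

gcd(943, 276) = 23  (943 = 3×276 + 115, 276 = 2×115 + 46, 115 = 2×46 + 23, 46 = 2×23).
gcd(23, 9) = 1.
1 divides 53, so integer solutions exist.

yes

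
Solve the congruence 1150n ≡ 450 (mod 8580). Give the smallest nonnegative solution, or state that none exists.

gcd(8580, 1150) = 10.
10 divides 450, so solutions exist.
By Bézout, 1150·(97) + 8580·(-13) = 10.
So 1150·(97) ≡ 10 (mod 8580); multiply by 45: n ≡ 4365 (mod 858).
Smallest nonnegative: n = 4365 mod 858 = 75.

75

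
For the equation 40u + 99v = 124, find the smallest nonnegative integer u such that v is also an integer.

13

gcd(99, 40) = 1  (99 = 2×40 + 19, 40 = 2×19 + 2, 19 = 9×2 + 1, 2 = 2×1).
1 divides 124, so solutions exist.
Back-substituting, 40×(-47) + 99×(19) = 1.
Scale by 124/1 = 124: (u₀, v₀) = (-5828, 2356).
General solution: u = -5828 + 99t, v = 2356 - 40t for integer t.
u ≥ 0: smallest is -5828 mod 99 = 13 (at t = 59), with v = -4.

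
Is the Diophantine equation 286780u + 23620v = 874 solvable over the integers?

gcd(286780, 23620) = 20  (286780 = 12×23620 + 3340, 23620 = 7×3340 + 240, 3340 = 13×240 + 220, 240 = 1×220 + 20, 220 = 11×20).
20 does not divide 874 (remainder 14), so no integer solutions.

no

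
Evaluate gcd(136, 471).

1

gcd(471, 136):
  471 = 3·136 + 63
  136 = 2·63 + 10
  63 = 6·10 + 3
  10 = 3·3 + 1
  3 = 3·1
so gcd(471, 136) = 1.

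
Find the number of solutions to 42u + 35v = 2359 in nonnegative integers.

11

gcd(42, 35) = 7.
By Bézout, 42·(1) + 35·(-1) = 7.
One solution: (2, 65).
General: u = 2 + 5t, v = 65 - 6t.
u ≥ 0 ⇒ t ≥ 0; v ≥ 0 ⇒ t ≤ 10. So t ∈ [0, 10]: 11 solutions.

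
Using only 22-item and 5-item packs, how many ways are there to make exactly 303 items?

Need nonnegative integers with 22j + 5k = 303.
gcd(22, 5) = 1, and 22·(-2) + 5·(9) = 1.
So (j₀, k₀) = (-606, 2727); general j = -606 + 5t, k = 2727 - 22t.
j ≥ 0 ⇒ t ≥ 122; k ≥ 0 ⇒ t ≤ 123. That's 2 values of t.

2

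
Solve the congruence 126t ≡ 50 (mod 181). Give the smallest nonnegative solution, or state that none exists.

32

gcd(181, 126) = 1.
1 divides 50, so solutions exist.
By Bézout, 126*(-79) + 181*(55) = 1.
So 126*(-79) ≡ 1 (mod 181); multiply by 50: t ≡ -3950 (mod 181).
Smallest nonnegative: t = -3950 mod 181 = 32.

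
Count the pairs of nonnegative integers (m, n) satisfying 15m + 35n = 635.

6

gcd(35, 15) = 5  (35 = 2·15 + 5, 15 = 3·5).
Back-substituting, 15·(-2) + 35·(1) = 5.
Scale by 127: one solution is (-254, 127). Reduce m mod 7: (5, 16).
General: m = 5 + 7t, n = 16 - 3t.
m ≥ 0 ⇒ t ≥ 0; n ≥ 0 ⇒ t ≤ 5. So t ∈ [0, 5]: 6 solutions.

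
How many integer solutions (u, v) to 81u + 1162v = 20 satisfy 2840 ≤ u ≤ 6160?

2

gcd(1162, 81) = 1.
By Bézout, 81×(373) + 1162×(-26) = 1.
Particular solution: (488, -34).
General solution: u = 488 + 1162t, v = -34 - 81t for integer t.
2840 ≤ 488 + 1162t ≤ 6160 gives t ∈ [3, 4], which is 2 values.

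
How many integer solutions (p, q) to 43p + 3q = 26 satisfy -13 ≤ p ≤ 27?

gcd(43, 3) = 1  (43 = 14*3 + 1, 3 = 3*1).
Back-substituting, 43*(1) + 3*(-14) = 1.
Scale by 26: particular solution (26, -364); reduce p mod 3: (2, -20).
General solution: p = 2 + 3t, q = -20 - 43t for integer t.
-13 ≤ 2 + 3t ≤ 27 gives t ∈ [-5, 8], which is 14 values.

14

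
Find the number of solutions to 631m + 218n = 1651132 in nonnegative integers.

gcd(631, 218):
  631 = 2·218 + 195
  218 = 1·195 + 23
  195 = 8·23 + 11
  23 = 2·11 + 1
  11 = 11·1
so gcd(631, 218) = 1.
Back-substitute for Bézout coefficients:
  1 = 23 - 2·11
  ... = 631·(-19) + 218·(55)
Scale by 1651132: one solution is (-31371508, 90812260). Reduce m mod 218: (0, 7574).
General: m = 0 + 218t, n = 7574 - 631t.
m ≥ 0 ⇒ t ≥ 0; n ≥ 0 ⇒ t ≤ 12. So t ∈ [0, 12]: 13 solutions.

13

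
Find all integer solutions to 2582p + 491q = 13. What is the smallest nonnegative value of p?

263

gcd(2582, 491) = 1.
1 divides 13, so solutions exist.
By Bézout, 2582·(58) + 491·(-305) = 1.
Scale by 13/1 = 13: (p₀, q₀) = (754, -3965).
General solution: p = 754 + 491t, q = -3965 - 2582t for integer t.
p ≥ 0: smallest is 754 mod 491 = 263 (at t = -1), with q = -1383.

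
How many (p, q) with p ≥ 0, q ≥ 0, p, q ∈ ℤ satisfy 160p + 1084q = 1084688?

gcd(1084, 160) = 4  (1084 = 6×160 + 124, 160 = 1×124 + 36, 124 = 3×36 + 16, 36 = 2×16 + 4, 16 = 4×4).
Back-substituting, 160×(61) + 1084×(-9) = 4.
Scale by 271172: one solution is (16541492, -2440548). Reduce p mod 271: (194, 972).
General: p = 194 + 271t, q = 972 - 40t.
p ≥ 0 ⇒ t ≥ 0; q ≥ 0 ⇒ t ≤ 24. So t ∈ [0, 24]: 25 solutions.

25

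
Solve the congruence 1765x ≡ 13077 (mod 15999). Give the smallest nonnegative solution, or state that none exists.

gcd(15999, 1765) = 1.
1 divides 13077, so solutions exist.
By Bézout, 1765×(-4070) + 15999×(449) = 1.
So 1765×(-4070) ≡ 1 (mod 15999); multiply by 13077: x ≡ -53223390 (mod 15999).
Smallest nonnegative: x = -53223390 mod 15999 = 5283.

5283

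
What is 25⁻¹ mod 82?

23

gcd(82, 25):
  82 = 3*25 + 7
  25 = 3*7 + 4
  7 = 1*4 + 3
  4 = 1*3 + 1
  3 = 3*1
so gcd(82, 25) = 1.
Back-substitute for Bézout coefficients:
  1 = 4 - 1*3
  ... = 25*(23) + 82*(-7)
So 25*23 ≡ 1 (mod 82), and 23 mod 82 = 23.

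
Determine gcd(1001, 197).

1

gcd(1001, 197):
  1001 = 5·197 + 16
  197 = 12·16 + 5
  16 = 3·5 + 1
  5 = 5·1
so gcd(1001, 197) = 1.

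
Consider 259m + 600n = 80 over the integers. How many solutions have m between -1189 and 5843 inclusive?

gcd(600, 259) = 1  (600 = 2×259 + 82, 259 = 3×82 + 13, 82 = 6×13 + 4, 13 = 3×4 + 1, 4 = 4×1).
Back-substituting, 259×(139) + 600×(-60) = 1.
Scale by 80: particular solution (11120, -4800); reduce m mod 600: (320, -138).
General solution: m = 320 + 600t, n = -138 - 259t for integer t.
-1189 ≤ 320 + 600t ≤ 5843 gives t ∈ [-2, 9], which is 12 values.

12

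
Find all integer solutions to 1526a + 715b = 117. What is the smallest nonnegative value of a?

247

gcd(1526, 715):
  1526 = 2·715 + 96
  715 = 7·96 + 43
  96 = 2·43 + 10
  43 = 4·10 + 3
  10 = 3·3 + 1
  3 = 3·1
so gcd(1526, 715) = 1.
1 divides 117, so solutions exist.
Back-substitute for Bézout coefficients:
  1 = 10 - 3·3
  ... = 1526·(216) + 715·(-461)
Scale by 117/1 = 117: (a₀, b₀) = (25272, -53937).
General solution: a = 25272 + 715t, b = -53937 - 1526t for integer t.
a ≥ 0: smallest is 25272 mod 715 = 247 (at t = -35), with b = -527.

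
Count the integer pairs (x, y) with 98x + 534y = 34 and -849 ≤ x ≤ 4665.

gcd(534, 98) = 2.
By Bézout, 98×(109) + 534×(-20) = 2.
Particular solution: (251, -46).
General solution: x = 251 + 267t, y = -46 - 49t for integer t.
-849 ≤ 251 + 267t ≤ 4665 gives t ∈ [-4, 16], which is 21 values.

21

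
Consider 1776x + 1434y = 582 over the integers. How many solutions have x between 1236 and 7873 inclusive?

28

gcd(1776, 1434) = 6  (1776 = 1*1434 + 342, 1434 = 4*342 + 66, 342 = 5*66 + 12, 66 = 5*12 + 6, 12 = 2*6).
Back-substituting, 1776*(-109) + 1434*(135) = 6.
Scale by 97: particular solution (-10573, 13095); reduce x mod 239: (182, -225).
General solution: x = 182 + 239t, y = -225 - 296t for integer t.
1236 ≤ 182 + 239t ≤ 7873 gives t ∈ [5, 32], which is 28 values.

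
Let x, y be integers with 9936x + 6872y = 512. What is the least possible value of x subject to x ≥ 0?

599

gcd(9936, 6872):
  9936 = 1*6872 + 3064
  6872 = 2*3064 + 744
  3064 = 4*744 + 88
  744 = 8*88 + 40
  88 = 2*40 + 8
  40 = 5*8
so gcd(9936, 6872) = 8.
8 divides 512, so solutions exist.
Back-substitute for Bézout coefficients:
  8 = 88 - 2*40
  ... = 9936*(157) + 6872*(-227)
Scale by 512/8 = 64: (x₀, y₀) = (10048, -14528).
General solution: x = 10048 + 859t, y = -14528 - 1242t for integer t.
x ≥ 0: smallest is 10048 mod 859 = 599 (at t = -11), with y = -866.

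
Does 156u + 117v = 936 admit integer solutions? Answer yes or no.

gcd(156, 117) = 39.
39 divides 936, so integer solutions exist.

yes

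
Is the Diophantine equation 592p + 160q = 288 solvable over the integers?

gcd(592, 160) = 16  (592 = 3*160 + 112, 160 = 1*112 + 48, 112 = 2*48 + 16, 48 = 3*16).
16 divides 288, so integer solutions exist.

yes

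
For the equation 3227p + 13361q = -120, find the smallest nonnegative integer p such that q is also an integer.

gcd(13361, 3227):
  13361 = 4×3227 + 453
  3227 = 7×453 + 56
  453 = 8×56 + 5
  56 = 11×5 + 1
  5 = 5×1
so gcd(13361, 3227) = 1.
1 divides -120, so solutions exist.
Back-substitute for Bézout coefficients:
  1 = 56 - 11×5
  ... = 3227×(2625) + 13361×(-634)
Scale by -120/1 = -120: (p₀, q₀) = (-315000, 76080).
General solution: p = -315000 + 13361t, q = 76080 - 3227t for integer t.
p ≥ 0: smallest is -315000 mod 13361 = 5664 (at t = 24), with q = -1368.

5664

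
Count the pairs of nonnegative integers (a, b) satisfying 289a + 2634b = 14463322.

19

gcd(2634, 289):
  2634 = 9·289 + 33
  289 = 8·33 + 25
  33 = 1·25 + 8
  25 = 3·8 + 1
  8 = 8·1
so gcd(2634, 289) = 1.
Back-substitute for Bézout coefficients:
  1 = 25 - 3·8
  ... = 289·(319) + 2634·(-35)
Scale by 14463322: one solution is (4613799718, -506216270). Reduce a mod 2634: (1030, 5378).
General: a = 1030 + 2634t, b = 5378 - 289t.
a ≥ 0 ⇒ t ≥ 0; b ≥ 0 ⇒ t ≤ 18. So t ∈ [0, 18]: 19 solutions.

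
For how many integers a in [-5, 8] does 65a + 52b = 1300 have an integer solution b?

4

gcd(65, 52):
  65 = 1×52 + 13
  52 = 4×13
so gcd(65, 52) = 13.
Back-substitute for Bézout coefficients:
  13 = 65 - 1×52
  ... = 65×(1) + 52×(-1)
Scale by 100: particular solution (100, -100); reduce a mod 4: (0, 25).
General solution: a = 0 + 4t, b = 25 - 5t for integer t.
-5 ≤ 0 + 4t ≤ 8 gives t ∈ [-1, 2], which is 4 values.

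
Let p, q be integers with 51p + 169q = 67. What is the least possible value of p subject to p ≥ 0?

gcd(169, 51):
  169 = 3×51 + 16
  51 = 3×16 + 3
  16 = 5×3 + 1
  3 = 3×1
so gcd(169, 51) = 1.
1 divides 67, so solutions exist.
Back-substitute for Bézout coefficients:
  1 = 16 - 5×3
  ... = 51×(-53) + 169×(16)
Scale by 67/1 = 67: (p₀, q₀) = (-3551, 1072).
General solution: p = -3551 + 169t, q = 1072 - 51t for integer t.
p ≥ 0: smallest is -3551 mod 169 = 167 (at t = 22), with q = -50.

167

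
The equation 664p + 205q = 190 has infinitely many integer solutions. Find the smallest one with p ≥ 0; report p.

gcd(664, 205):
  664 = 3·205 + 49
  205 = 4·49 + 9
  49 = 5·9 + 4
  9 = 2·4 + 1
  4 = 4·1
so gcd(664, 205) = 1.
1 divides 190, so solutions exist.
Back-substitute for Bézout coefficients:
  1 = 9 - 2·4
  ... = 664·(-46) + 205·(149)
Scale by 190/1 = 190: (p₀, q₀) = (-8740, 28310).
General solution: p = -8740 + 205t, q = 28310 - 664t for integer t.
p ≥ 0: smallest is -8740 mod 205 = 75 (at t = 43), with q = -242.

75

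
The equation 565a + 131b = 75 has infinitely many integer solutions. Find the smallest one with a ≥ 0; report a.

21

gcd(565, 131):
  565 = 4·131 + 41
  131 = 3·41 + 8
  41 = 5·8 + 1
  8 = 8·1
so gcd(565, 131) = 1.
1 divides 75, so solutions exist.
Back-substitute for Bézout coefficients:
  1 = 41 - 5·8
  ... = 565·(16) + 131·(-69)
Scale by 75/1 = 75: (a₀, b₀) = (1200, -5175).
General solution: a = 1200 + 131t, b = -5175 - 565t for integer t.
a ≥ 0: smallest is 1200 mod 131 = 21 (at t = -9), with b = -90.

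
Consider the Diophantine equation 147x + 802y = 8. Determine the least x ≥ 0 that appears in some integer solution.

gcd(802, 147) = 1.
1 divides 8, so solutions exist.
By Bézout, 147·(371) + 802·(-68) = 1.
Scale by 8/1 = 8: (x₀, y₀) = (2968, -544).
General solution: x = 2968 + 802t, y = -544 - 147t for integer t.
x ≥ 0: smallest is 2968 mod 802 = 562 (at t = -3), with y = -103.

562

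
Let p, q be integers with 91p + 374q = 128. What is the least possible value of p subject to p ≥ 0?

248

gcd(374, 91):
  374 = 4×91 + 10
  91 = 9×10 + 1
  10 = 10×1
so gcd(374, 91) = 1.
1 divides 128, so solutions exist.
Back-substitute for Bézout coefficients:
  1 = 91 - 9×10
  ... = 91×(37) + 374×(-9)
Scale by 128/1 = 128: (p₀, q₀) = (4736, -1152).
General solution: p = 4736 + 374t, q = -1152 - 91t for integer t.
p ≥ 0: smallest is 4736 mod 374 = 248 (at t = -12), with q = -60.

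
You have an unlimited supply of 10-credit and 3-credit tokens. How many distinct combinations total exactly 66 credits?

Need nonnegative integers with 10j + 3k = 66.
gcd(10, 3) = 1, and 10·(1) + 3·(-3) = 1.
So (j₀, k₀) = (66, -198); general j = 66 + 3t, k = -198 - 10t.
j ≥ 0 ⇒ t ≥ -22; k ≥ 0 ⇒ t ≤ -20. That's 3 values of t.

3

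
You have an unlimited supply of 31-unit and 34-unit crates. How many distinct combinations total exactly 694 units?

1

Need nonnegative integers with 31j + 34k = 694.
gcd(31, 34) = 1, and 31·(11) + 34·(-10) = 1.
So (j₀, k₀) = (7634, -6940); general j = 7634 + 34t, k = -6940 - 31t.
j ≥ 0 ⇒ t ≥ -224; k ≥ 0 ⇒ t ≤ -224. That's 1 value of t.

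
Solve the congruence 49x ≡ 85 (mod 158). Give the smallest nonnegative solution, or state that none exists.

gcd(158, 49) = 1.
1 divides 85, so solutions exist.
By Bézout, 49×(-29) + 158×(9) = 1.
So 49×(-29) ≡ 1 (mod 158); multiply by 85: x ≡ -2465 (mod 158).
Smallest nonnegative: x = -2465 mod 158 = 63.

63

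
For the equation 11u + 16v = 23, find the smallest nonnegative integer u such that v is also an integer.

5

gcd(16, 11):
  16 = 1*11 + 5
  11 = 2*5 + 1
  5 = 5*1
so gcd(16, 11) = 1.
1 divides 23, so solutions exist.
Back-substitute for Bézout coefficients:
  1 = 11 - 2*5
  ... = 11*(3) + 16*(-2)
Scale by 23/1 = 23: (u₀, v₀) = (69, -46).
General solution: u = 69 + 16t, v = -46 - 11t for integer t.
u ≥ 0: smallest is 69 mod 16 = 5 (at t = -4), with v = -2.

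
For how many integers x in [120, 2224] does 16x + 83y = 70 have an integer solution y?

gcd(83, 16):
  83 = 5*16 + 3
  16 = 5*3 + 1
  3 = 3*1
so gcd(83, 16) = 1.
Back-substitute for Bézout coefficients:
  1 = 16 - 5*3
  ... = 16*(26) + 83*(-5)
Scale by 70: particular solution (1820, -350); reduce x mod 83: (77, -14).
General solution: x = 77 + 83t, y = -14 - 16t for integer t.
120 ≤ 77 + 83t ≤ 2224 gives t ∈ [1, 25], which is 25 values.

25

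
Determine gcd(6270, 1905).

15

gcd(6270, 1905) = 15  (6270 = 3×1905 + 555, 1905 = 3×555 + 240, 555 = 2×240 + 75, 240 = 3×75 + 15, 75 = 5×15).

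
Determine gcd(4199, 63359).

17

gcd(63359, 4199):
  63359 = 15·4199 + 374
  4199 = 11·374 + 85
  374 = 4·85 + 34
  85 = 2·34 + 17
  34 = 2·17
so gcd(63359, 4199) = 17.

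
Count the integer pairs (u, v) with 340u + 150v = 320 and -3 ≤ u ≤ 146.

gcd(340, 150) = 10  (340 = 2×150 + 40, 150 = 3×40 + 30, 40 = 1×30 + 10, 30 = 3×10).
Back-substituting, 340×(4) + 150×(-9) = 10.
Scale by 32: particular solution (128, -288); reduce u mod 15: (8, -16).
General solution: u = 8 + 15t, v = -16 - 34t for integer t.
-3 ≤ 8 + 15t ≤ 146 gives t ∈ [0, 9], which is 10 values.

10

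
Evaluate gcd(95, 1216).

19

gcd(1216, 95) = 19  (1216 = 12*95 + 76, 95 = 1*76 + 19, 76 = 4*19).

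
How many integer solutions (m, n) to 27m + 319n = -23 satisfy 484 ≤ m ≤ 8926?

gcd(319, 27) = 1.
By Bézout, 27×(130) + 319×(-11) = 1.
Particular solution: (200, -17).
General solution: m = 200 + 319t, n = -17 - 27t for integer t.
484 ≤ 200 + 319t ≤ 8926 gives t ∈ [1, 27], which is 27 values.

27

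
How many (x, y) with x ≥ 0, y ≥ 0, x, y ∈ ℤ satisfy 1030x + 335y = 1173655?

gcd(1030, 335) = 5  (1030 = 3×335 + 25, 335 = 13×25 + 10, 25 = 2×10 + 5, 10 = 2×5).
Back-substituting, 1030×(27) + 335×(-83) = 5.
Scale by 234731: one solution is (6337737, -19482673). Reduce x mod 67: (6, 3485).
General: x = 6 + 67t, y = 3485 - 206t.
x ≥ 0 ⇒ t ≥ 0; y ≥ 0 ⇒ t ≤ 16. So t ∈ [0, 16]: 17 solutions.

17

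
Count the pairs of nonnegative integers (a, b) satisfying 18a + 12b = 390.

11

gcd(18, 12) = 6.
By Bézout, 18·(1) + 12·(-1) = 6.
One solution: (1, 31).
General: a = 1 + 2t, b = 31 - 3t.
a ≥ 0 ⇒ t ≥ 0; b ≥ 0 ⇒ t ≤ 10. So t ∈ [0, 10]: 11 solutions.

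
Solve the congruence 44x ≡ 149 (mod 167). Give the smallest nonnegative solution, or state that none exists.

gcd(167, 44) = 1  (167 = 3*44 + 35, 44 = 1*35 + 9, 35 = 3*9 + 8, 9 = 1*8 + 1, 8 = 8*1).
1 divides 149, so solutions exist.
Back-substituting, 44*(19) + 167*(-5) = 1.
So 44*(19) ≡ 1 (mod 167); multiply by 149: x ≡ 2831 (mod 167).
Smallest nonnegative: x = 2831 mod 167 = 159.

159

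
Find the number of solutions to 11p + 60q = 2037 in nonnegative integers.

gcd(60, 11) = 1  (60 = 5·11 + 5, 11 = 2·5 + 1, 5 = 5·1).
Back-substituting, 11·(11) + 60·(-2) = 1.
Scale by 2037: one solution is (22407, -4074). Reduce p mod 60: (27, 29).
General: p = 27 + 60t, q = 29 - 11t.
p ≥ 0 ⇒ t ≥ 0; q ≥ 0 ⇒ t ≤ 2. So t ∈ [0, 2]: 3 solutions.

3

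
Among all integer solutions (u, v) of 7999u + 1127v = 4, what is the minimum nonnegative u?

gcd(7999, 1127) = 1  (7999 = 7*1127 + 110, 1127 = 10*110 + 27, 110 = 4*27 + 2, 27 = 13*2 + 1, 2 = 2*1).
1 divides 4, so solutions exist.
Back-substituting, 7999*(-543) + 1127*(3854) = 1.
Scale by 4/1 = 4: (u₀, v₀) = (-2172, 15416).
General solution: u = -2172 + 1127t, v = 15416 - 7999t for integer t.
u ≥ 0: smallest is -2172 mod 1127 = 82 (at t = 2), with v = -582.

82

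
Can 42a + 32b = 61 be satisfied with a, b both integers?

no

gcd(42, 32) = 2  (42 = 1*32 + 10, 32 = 3*10 + 2, 10 = 5*2).
2 does not divide 61 (remainder 1), so no integer solutions.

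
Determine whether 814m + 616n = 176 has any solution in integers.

yes

gcd(814, 616) = 22.
22 divides 176, so integer solutions exist.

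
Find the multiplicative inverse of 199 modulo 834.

373

gcd(834, 199) = 1.
By Bézout, 199×(373) + 834×(-89) = 1.
So 199×373 ≡ 1 (mod 834), and 373 mod 834 = 373.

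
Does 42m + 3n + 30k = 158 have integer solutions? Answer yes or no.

gcd(42, 3) = 3.
gcd(3, 30) = 3.
3 does not divide 158 (remainder 2), so no integer solutions.

no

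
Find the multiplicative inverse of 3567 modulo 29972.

gcd(29972, 3567) = 1.
By Bézout, 3567×(-5865) + 29972×(698) = 1.
So 3567×-5865 ≡ 1 (mod 29972), and -5865 mod 29972 = 24107.

24107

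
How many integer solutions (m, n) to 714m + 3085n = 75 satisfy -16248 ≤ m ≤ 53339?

gcd(3085, 714) = 1.
By Bézout, 714·(229) + 3085·(-53) = 1.
Particular solution: (1750, -405).
General solution: m = 1750 + 3085t, n = -405 - 714t for integer t.
-16248 ≤ 1750 + 3085t ≤ 53339 gives t ∈ [-5, 16], which is 22 values.

22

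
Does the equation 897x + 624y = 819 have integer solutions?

gcd(897, 624) = 39.
39 divides 819, so integer solutions exist.

yes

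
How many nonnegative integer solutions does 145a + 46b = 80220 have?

gcd(145, 46) = 1  (145 = 3*46 + 7, 46 = 6*7 + 4, 7 = 1*4 + 3, 4 = 1*3 + 1, 3 = 3*1).
Back-substituting, 145*(-13) + 46*(41) = 1.
Scale by 80220: one solution is (-1042860, 3289020). Reduce a mod 46: (6, 1725).
General: a = 6 + 46t, b = 1725 - 145t.
a ≥ 0 ⇒ t ≥ 0; b ≥ 0 ⇒ t ≤ 11. So t ∈ [0, 11]: 12 solutions.

12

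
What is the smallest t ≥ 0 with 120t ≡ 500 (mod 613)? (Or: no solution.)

gcd(613, 120) = 1  (613 = 5*120 + 13, 120 = 9*13 + 3, 13 = 4*3 + 1, 3 = 3*1).
1 divides 500, so solutions exist.
Back-substituting, 120*(-189) + 613*(37) = 1.
So 120*(-189) ≡ 1 (mod 613); multiply by 500: t ≡ -94500 (mod 613).
Smallest nonnegative: t = -94500 mod 613 = 515.

515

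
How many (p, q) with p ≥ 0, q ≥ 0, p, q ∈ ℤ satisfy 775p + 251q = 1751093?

9

gcd(775, 251):
  775 = 3×251 + 22
  251 = 11×22 + 9
  22 = 2×9 + 4
  9 = 2×4 + 1
  4 = 4×1
so gcd(775, 251) = 1.
Back-substitute for Bézout coefficients:
  1 = 9 - 2×4
  ... = 775×(-57) + 251×(176)
Scale by 1751093: one solution is (-99812301, 308192368). Reduce p mod 251: (108, 6643).
General: p = 108 + 251t, q = 6643 - 775t.
p ≥ 0 ⇒ t ≥ 0; q ≥ 0 ⇒ t ≤ 8. So t ∈ [0, 8]: 9 solutions.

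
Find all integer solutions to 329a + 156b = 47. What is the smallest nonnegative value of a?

67

gcd(329, 156) = 1  (329 = 2×156 + 17, 156 = 9×17 + 3, 17 = 5×3 + 2, 3 = 1×2 + 1, 2 = 2×1).
1 divides 47, so solutions exist.
Back-substituting, 329×(-55) + 156×(116) = 1.
Scale by 47/1 = 47: (a₀, b₀) = (-2585, 5452).
General solution: a = -2585 + 156t, b = 5452 - 329t for integer t.
a ≥ 0: smallest is -2585 mod 156 = 67 (at t = 17), with b = -141.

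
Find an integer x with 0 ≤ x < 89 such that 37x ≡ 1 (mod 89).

77

gcd(89, 37):
  89 = 2·37 + 15
  37 = 2·15 + 7
  15 = 2·7 + 1
  7 = 7·1
so gcd(89, 37) = 1.
Back-substitute for Bézout coefficients:
  1 = 15 - 2·7
  ... = 37·(-12) + 89·(5)
So 37·-12 ≡ 1 (mod 89), and -12 mod 89 = 77.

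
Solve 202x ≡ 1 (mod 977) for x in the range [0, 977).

237

gcd(977, 202) = 1  (977 = 4×202 + 169, 202 = 1×169 + 33, 169 = 5×33 + 4, 33 = 8×4 + 1, 4 = 4×1).
Back-substituting, 202×(237) + 977×(-49) = 1.
So 202×237 ≡ 1 (mod 977), and 237 mod 977 = 237.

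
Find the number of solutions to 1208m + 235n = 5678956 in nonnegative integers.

20

gcd(1208, 235) = 1  (1208 = 5*235 + 33, 235 = 7*33 + 4, 33 = 8*4 + 1, 4 = 4*1).
Back-substituting, 1208*(57) + 235*(-293) = 1.
Scale by 5678956: one solution is (323700492, -1663934108). Reduce m mod 235: (212, 23076).
General: m = 212 + 235t, n = 23076 - 1208t.
m ≥ 0 ⇒ t ≥ 0; n ≥ 0 ⇒ t ≤ 19. So t ∈ [0, 19]: 20 solutions.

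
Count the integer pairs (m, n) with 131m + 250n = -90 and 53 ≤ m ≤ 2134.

9

gcd(250, 131) = 1  (250 = 1·131 + 119, 131 = 1·119 + 12, 119 = 9·12 + 11, 12 = 1·11 + 1, 11 = 11·1).
Back-substituting, 131·(21) + 250·(-11) = 1.
Scale by -90: particular solution (-1890, 990); reduce m mod 250: (110, -58).
General solution: m = 110 + 250t, n = -58 - 131t for integer t.
53 ≤ 110 + 250t ≤ 2134 gives t ∈ [0, 8], which is 9 values.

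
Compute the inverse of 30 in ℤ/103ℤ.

79

gcd(103, 30) = 1.
By Bézout, 30·(-24) + 103·(7) = 1.
So 30·-24 ≡ 1 (mod 103), and -24 mod 103 = 79.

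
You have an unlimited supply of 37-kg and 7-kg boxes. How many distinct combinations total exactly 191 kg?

Need nonnegative integers with 37j + 7k = 191.
gcd(37, 7) = 1, and 37·(-3) + 7·(16) = 1.
So (j₀, k₀) = (-573, 3056); general j = -573 + 7t, k = 3056 - 37t.
j ≥ 0 ⇒ t ≥ 82; k ≥ 0 ⇒ t ≤ 82. That's 1 value of t.

1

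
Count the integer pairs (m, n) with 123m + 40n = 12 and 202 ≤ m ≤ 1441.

31

gcd(123, 40) = 1.
By Bézout, 123·(-13) + 40·(40) = 1.
Particular solution: (4, -12).
General solution: m = 4 + 40t, n = -12 - 123t for integer t.
202 ≤ 4 + 40t ≤ 1441 gives t ∈ [5, 35], which is 31 values.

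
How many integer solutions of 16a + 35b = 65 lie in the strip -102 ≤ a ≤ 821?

27

gcd(35, 16) = 1.
By Bézout, 16*(11) + 35*(-5) = 1.
Particular solution: (15, -5).
General solution: a = 15 + 35t, b = -5 - 16t for integer t.
-102 ≤ 15 + 35t ≤ 821 gives t ∈ [-3, 23], which is 27 values.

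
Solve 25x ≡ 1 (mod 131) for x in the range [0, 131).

gcd(131, 25) = 1  (131 = 5×25 + 6, 25 = 4×6 + 1, 6 = 6×1).
Back-substituting, 25×(21) + 131×(-4) = 1.
So 25×21 ≡ 1 (mod 131), and 21 mod 131 = 21.

21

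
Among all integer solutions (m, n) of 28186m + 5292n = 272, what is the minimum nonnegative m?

782

gcd(28186, 5292):
  28186 = 5*5292 + 1726
  5292 = 3*1726 + 114
  1726 = 15*114 + 16
  114 = 7*16 + 2
  16 = 8*2
so gcd(28186, 5292) = 2.
2 divides 272, so solutions exist.
Back-substitute for Bézout coefficients:
  2 = 114 - 7*16
  ... = 28186*(-325) + 5292*(1731)
Scale by 272/2 = 136: (m₀, n₀) = (-44200, 235416).
General solution: m = -44200 + 2646t, n = 235416 - 14093t for integer t.
m ≥ 0: smallest is -44200 mod 2646 = 782 (at t = 17), with n = -4165.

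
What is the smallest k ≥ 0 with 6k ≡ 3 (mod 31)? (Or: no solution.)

gcd(31, 6):
  31 = 5·6 + 1
  6 = 6·1
so gcd(31, 6) = 1.
1 divides 3, so solutions exist.
Back-substitute for Bézout coefficients:
  1 = 31 - 5·6
  ... = 6·(-5) + 31·(1)
So 6·(-5) ≡ 1 (mod 31); multiply by 3: k ≡ -15 (mod 31).
Smallest nonnegative: k = -15 mod 31 = 16.

16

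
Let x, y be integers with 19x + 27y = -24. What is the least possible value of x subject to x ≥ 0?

gcd(27, 19) = 1  (27 = 1×19 + 8, 19 = 2×8 + 3, 8 = 2×3 + 2, 3 = 1×2 + 1, 2 = 2×1).
1 divides -24, so solutions exist.
Back-substituting, 19×(10) + 27×(-7) = 1.
Scale by -24/1 = -24: (x₀, y₀) = (-240, 168).
General solution: x = -240 + 27t, y = 168 - 19t for integer t.
x ≥ 0: smallest is -240 mod 27 = 3 (at t = 9), with y = -3.

3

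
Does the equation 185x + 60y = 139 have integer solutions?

gcd(185, 60):
  185 = 3*60 + 5
  60 = 12*5
so gcd(185, 60) = 5.
5 does not divide 139 (remainder 4), so no integer solutions.

no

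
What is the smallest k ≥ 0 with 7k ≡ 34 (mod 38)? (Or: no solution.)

32

gcd(38, 7):
  38 = 5·7 + 3
  7 = 2·3 + 1
  3 = 3·1
so gcd(38, 7) = 1.
1 divides 34, so solutions exist.
Back-substitute for Bézout coefficients:
  1 = 7 - 2·3
  ... = 7·(11) + 38·(-2)
So 7·(11) ≡ 1 (mod 38); multiply by 34: k ≡ 374 (mod 38).
Smallest nonnegative: k = 374 mod 38 = 32.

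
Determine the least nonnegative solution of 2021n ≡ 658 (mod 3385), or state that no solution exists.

2913

gcd(3385, 2021):
  3385 = 1×2021 + 1364
  2021 = 1×1364 + 657
  1364 = 2×657 + 50
  657 = 13×50 + 7
  50 = 7×7 + 1
  7 = 7×1
so gcd(3385, 2021) = 1.
1 divides 658, so solutions exist.
Back-substitute for Bézout coefficients:
  1 = 50 - 7×7
  ... = 2021×(-474) + 3385×(283)
So 2021×(-474) ≡ 1 (mod 3385); multiply by 658: n ≡ -311892 (mod 3385).
Smallest nonnegative: n = -311892 mod 3385 = 2913.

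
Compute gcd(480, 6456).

gcd(6456, 480) = 24  (6456 = 13*480 + 216, 480 = 2*216 + 48, 216 = 4*48 + 24, 48 = 2*24).

24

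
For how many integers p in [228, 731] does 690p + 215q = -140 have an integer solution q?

gcd(690, 215) = 5  (690 = 3·215 + 45, 215 = 4·45 + 35, 45 = 1·35 + 10, 35 = 3·10 + 5, 10 = 2·5).
Back-substituting, 690·(-19) + 215·(61) = 5.
Scale by -28: particular solution (532, -1708); reduce p mod 43: (16, -52).
General solution: p = 16 + 43t, q = -52 - 138t for integer t.
228 ≤ 16 + 43t ≤ 731 gives t ∈ [5, 16], which is 12 values.

12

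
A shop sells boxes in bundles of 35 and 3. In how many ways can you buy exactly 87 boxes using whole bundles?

1

Need nonnegative integers with 35j + 3k = 87.
gcd(35, 3) = 1, and 35·(-1) + 3·(12) = 1.
So (j₀, k₀) = (-87, 1044); general j = -87 + 3t, k = 1044 - 35t.
j ≥ 0 ⇒ t ≥ 29; k ≥ 0 ⇒ t ≤ 29. That's 1 value of t.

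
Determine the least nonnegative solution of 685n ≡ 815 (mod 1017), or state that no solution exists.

68

gcd(1017, 685) = 1  (1017 = 1*685 + 332, 685 = 2*332 + 21, 332 = 15*21 + 17, 21 = 1*17 + 4, 17 = 4*4 + 1, 4 = 4*1).
1 divides 815, so solutions exist.
Back-substituting, 685*(-242) + 1017*(163) = 1.
So 685*(-242) ≡ 1 (mod 1017); multiply by 815: n ≡ -197230 (mod 1017).
Smallest nonnegative: n = -197230 mod 1017 = 68.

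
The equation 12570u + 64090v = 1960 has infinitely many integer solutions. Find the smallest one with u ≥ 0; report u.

2473

gcd(64090, 12570):
  64090 = 5*12570 + 1240
  12570 = 10*1240 + 170
  1240 = 7*170 + 50
  170 = 3*50 + 20
  50 = 2*20 + 10
  20 = 2*10
so gcd(64090, 12570) = 10.
10 divides 1960, so solutions exist.
Back-substitute for Bézout coefficients:
  10 = 50 - 2*20
  ... = 12570*(-2636) + 64090*(517)
Scale by 1960/10 = 196: (u₀, v₀) = (-516656, 101332).
General solution: u = -516656 + 6409t, v = 101332 - 1257t for integer t.
u ≥ 0: smallest is -516656 mod 6409 = 2473 (at t = 81), with v = -485.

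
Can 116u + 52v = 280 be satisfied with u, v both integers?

yes

gcd(116, 52) = 4.
4 divides 280, so integer solutions exist.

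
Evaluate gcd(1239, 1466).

gcd(1466, 1239):
  1466 = 1·1239 + 227
  1239 = 5·227 + 104
  227 = 2·104 + 19
  104 = 5·19 + 9
  19 = 2·9 + 1
  9 = 9·1
so gcd(1466, 1239) = 1.

1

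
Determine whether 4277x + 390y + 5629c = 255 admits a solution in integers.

gcd(4277, 390) = 13  (4277 = 10*390 + 377, 390 = 1*377 + 13, 377 = 29*13).
gcd(13, 5629) = 13.
13 does not divide 255 (remainder 8), so no integer solutions.

no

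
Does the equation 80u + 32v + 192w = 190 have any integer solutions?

no

gcd(80, 32) = 16.
gcd(16, 192) = 16.
16 does not divide 190 (remainder 14), so no integer solutions.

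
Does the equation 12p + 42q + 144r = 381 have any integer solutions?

gcd(42, 12) = 6  (42 = 3*12 + 6, 12 = 2*6).
gcd(6, 144) = 6.
6 does not divide 381 (remainder 3), so no integer solutions.

no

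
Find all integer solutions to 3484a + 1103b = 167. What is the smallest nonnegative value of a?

gcd(3484, 1103) = 1.
1 divides 167, so solutions exist.
By Bézout, 3484×(208) + 1103×(-657) = 1.
Scale by 167/1 = 167: (a₀, b₀) = (34736, -109719).
General solution: a = 34736 + 1103t, b = -109719 - 3484t for integer t.
a ≥ 0: smallest is 34736 mod 1103 = 543 (at t = -31), with b = -1715.

543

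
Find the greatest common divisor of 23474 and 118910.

gcd(118910, 23474) = 22  (118910 = 5×23474 + 1540, 23474 = 15×1540 + 374, 1540 = 4×374 + 44, 374 = 8×44 + 22, 44 = 2×22).

22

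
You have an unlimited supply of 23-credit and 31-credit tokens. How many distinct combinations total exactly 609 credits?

1

Need nonnegative integers with 23j + 31k = 609.
gcd(23, 31) = 1, and 23·(-4) + 31·(3) = 1.
So (j₀, k₀) = (-2436, 1827); general j = -2436 + 31t, k = 1827 - 23t.
j ≥ 0 ⇒ t ≥ 79; k ≥ 0 ⇒ t ≤ 79. That's 1 value of t.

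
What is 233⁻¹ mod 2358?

2105

gcd(2358, 233) = 1  (2358 = 10*233 + 28, 233 = 8*28 + 9, 28 = 3*9 + 1, 9 = 9*1).
Back-substituting, 233*(-253) + 2358*(25) = 1.
So 233*-253 ≡ 1 (mod 2358), and -253 mod 2358 = 2105.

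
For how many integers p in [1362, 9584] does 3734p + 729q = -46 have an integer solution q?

gcd(3734, 729):
  3734 = 5×729 + 89
  729 = 8×89 + 17
  89 = 5×17 + 4
  17 = 4×4 + 1
  4 = 4×1
so gcd(3734, 729) = 1.
Back-substitute for Bézout coefficients:
  1 = 17 - 4×4
  ... = 3734×(-172) + 729×(881)
Scale by -46: particular solution (7912, -40526); reduce p mod 729: (622, -3186).
General solution: p = 622 + 729t, q = -3186 - 3734t for integer t.
1362 ≤ 622 + 729t ≤ 9584 gives t ∈ [2, 12], which is 11 values.

11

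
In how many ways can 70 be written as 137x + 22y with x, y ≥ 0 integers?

gcd(137, 22) = 1  (137 = 6·22 + 5, 22 = 4·5 + 2, 5 = 2·2 + 1, 2 = 2·1).
Back-substituting, 137·(9) + 22·(-56) = 1.
Scale by 70: one solution is (630, -3920). Reduce x mod 22: (14, -84).
General: x = 14 + 22t, y = -84 - 137t.
x ≥ 0 ⇒ t ≥ 0; y ≥ 0 ⇒ t ≤ -1. So t ∈ [0, -1]: 0 solutions.

0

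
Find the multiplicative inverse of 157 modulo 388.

173

gcd(388, 157):
  388 = 2*157 + 74
  157 = 2*74 + 9
  74 = 8*9 + 2
  9 = 4*2 + 1
  2 = 2*1
so gcd(388, 157) = 1.
Back-substitute for Bézout coefficients:
  1 = 9 - 4*2
  ... = 157*(173) + 388*(-70)
So 157*173 ≡ 1 (mod 388), and 173 mod 388 = 173.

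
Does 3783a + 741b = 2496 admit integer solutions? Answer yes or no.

yes

gcd(3783, 741) = 39  (3783 = 5·741 + 78, 741 = 9·78 + 39, 78 = 2·39).
39 divides 2496, so integer solutions exist.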